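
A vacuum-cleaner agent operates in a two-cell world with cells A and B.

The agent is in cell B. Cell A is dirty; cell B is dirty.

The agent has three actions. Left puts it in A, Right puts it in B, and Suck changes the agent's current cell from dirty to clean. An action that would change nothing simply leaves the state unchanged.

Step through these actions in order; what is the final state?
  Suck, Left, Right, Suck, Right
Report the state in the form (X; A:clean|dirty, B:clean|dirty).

step 1/5 (Suck): (B; A:dirty, B:clean)
step 2/5 (Left): (A; A:dirty, B:clean)
step 3/5 (Right): (B; A:dirty, B:clean)
step 4/5 (Suck): (B; A:dirty, B:clean)
step 5/5 (Right): (B; A:dirty, B:clean)

(B; A:dirty, B:clean)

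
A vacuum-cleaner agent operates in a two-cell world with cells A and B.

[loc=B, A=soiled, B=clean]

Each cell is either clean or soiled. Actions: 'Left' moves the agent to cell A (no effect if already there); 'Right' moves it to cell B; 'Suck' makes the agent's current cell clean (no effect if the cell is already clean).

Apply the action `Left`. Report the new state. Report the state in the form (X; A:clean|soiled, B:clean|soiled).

start: (B; A:soiled, B:clean)
[1] after Left: (A; A:soiled, B:clean)

(A; A:soiled, B:clean)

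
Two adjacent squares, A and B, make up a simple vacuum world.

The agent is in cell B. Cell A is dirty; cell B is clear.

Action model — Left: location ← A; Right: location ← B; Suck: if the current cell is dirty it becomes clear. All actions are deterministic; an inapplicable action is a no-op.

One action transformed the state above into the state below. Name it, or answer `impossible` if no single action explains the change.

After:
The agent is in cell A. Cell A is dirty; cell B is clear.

Left

try  Left: <A|dirty|clear>  ← match
try Right: <B|dirty|clear>
try  Suck: <B|dirty|clear>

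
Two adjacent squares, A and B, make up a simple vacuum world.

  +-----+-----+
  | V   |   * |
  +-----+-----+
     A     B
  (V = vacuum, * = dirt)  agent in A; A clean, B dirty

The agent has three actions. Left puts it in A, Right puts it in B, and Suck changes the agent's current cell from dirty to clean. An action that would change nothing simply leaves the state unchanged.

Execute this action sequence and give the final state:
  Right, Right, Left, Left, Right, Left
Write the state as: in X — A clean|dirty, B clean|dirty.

in A — A clean, B dirty

Right (#1): in B — A clean, B dirty
Right (#2): in B — A clean, B dirty
Left (#3): in A — A clean, B dirty
Left (#4): in A — A clean, B dirty
Right (#5): in B — A clean, B dirty
Left (#6): in A — A clean, B dirty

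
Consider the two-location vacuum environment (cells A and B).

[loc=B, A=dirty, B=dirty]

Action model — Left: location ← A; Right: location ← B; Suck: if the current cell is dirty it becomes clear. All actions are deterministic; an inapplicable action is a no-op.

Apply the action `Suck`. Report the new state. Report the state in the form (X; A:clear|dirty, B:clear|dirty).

start: (B; A:dirty, B:dirty)
[1] after Suck: (B; A:dirty, B:clear)

(B; A:dirty, B:clear)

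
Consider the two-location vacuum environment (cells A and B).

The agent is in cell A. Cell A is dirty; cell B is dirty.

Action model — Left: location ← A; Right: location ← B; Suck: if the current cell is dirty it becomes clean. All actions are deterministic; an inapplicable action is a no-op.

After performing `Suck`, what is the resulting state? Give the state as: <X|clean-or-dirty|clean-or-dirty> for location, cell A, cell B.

start: <A|dirty|dirty>
t=1 Suck ⇒ <A|clean|dirty>

<A|clean|dirty>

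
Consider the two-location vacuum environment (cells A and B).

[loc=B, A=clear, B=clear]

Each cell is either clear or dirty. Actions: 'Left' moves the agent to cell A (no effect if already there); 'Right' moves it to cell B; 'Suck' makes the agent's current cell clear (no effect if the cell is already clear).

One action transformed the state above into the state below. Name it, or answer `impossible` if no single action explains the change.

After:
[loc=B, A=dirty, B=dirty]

impossible

try  Left: (A; A:clear, B:clear)
try Right: (B; A:clear, B:clear)
try  Suck: (B; A:clear, B:clear)
no single action produces the after-state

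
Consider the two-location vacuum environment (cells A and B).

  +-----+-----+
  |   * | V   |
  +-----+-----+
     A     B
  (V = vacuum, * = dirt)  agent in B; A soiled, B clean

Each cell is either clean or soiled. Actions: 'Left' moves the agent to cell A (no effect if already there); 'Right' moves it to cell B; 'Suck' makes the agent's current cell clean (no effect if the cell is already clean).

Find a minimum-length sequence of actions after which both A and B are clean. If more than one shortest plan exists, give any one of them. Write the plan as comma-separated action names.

Left (#1): (A; A:soiled, B:clean)
Suck (#2): (A; A:clean, B:clean)
min 2: go A then Suck

Left, Suck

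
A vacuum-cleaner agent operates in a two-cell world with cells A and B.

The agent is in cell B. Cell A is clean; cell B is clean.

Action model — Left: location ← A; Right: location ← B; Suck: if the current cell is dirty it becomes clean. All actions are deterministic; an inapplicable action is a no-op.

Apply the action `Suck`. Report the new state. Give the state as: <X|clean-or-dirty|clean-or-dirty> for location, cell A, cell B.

start: <B|clean|clean>
step 1/1 (Suck): <B|clean|clean>

<B|clean|clean>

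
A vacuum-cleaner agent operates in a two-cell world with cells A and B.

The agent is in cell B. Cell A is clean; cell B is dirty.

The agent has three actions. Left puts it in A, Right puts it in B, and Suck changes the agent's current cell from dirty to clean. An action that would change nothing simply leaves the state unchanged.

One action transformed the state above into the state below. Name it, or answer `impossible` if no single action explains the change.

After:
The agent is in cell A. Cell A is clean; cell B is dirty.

Left

try  Left: loc=A A=clean B=dirty  ← match
try Right: loc=B A=clean B=dirty
try  Suck: loc=B A=clean B=clean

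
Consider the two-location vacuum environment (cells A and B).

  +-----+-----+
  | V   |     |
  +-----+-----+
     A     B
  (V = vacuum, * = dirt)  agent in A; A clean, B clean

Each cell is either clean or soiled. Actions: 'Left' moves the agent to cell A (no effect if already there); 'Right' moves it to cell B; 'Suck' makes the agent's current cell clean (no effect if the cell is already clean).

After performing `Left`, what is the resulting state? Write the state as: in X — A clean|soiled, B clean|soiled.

in A — A clean, B clean

start: in A — A clean, B clean
Left (#1): in A — A clean, B clean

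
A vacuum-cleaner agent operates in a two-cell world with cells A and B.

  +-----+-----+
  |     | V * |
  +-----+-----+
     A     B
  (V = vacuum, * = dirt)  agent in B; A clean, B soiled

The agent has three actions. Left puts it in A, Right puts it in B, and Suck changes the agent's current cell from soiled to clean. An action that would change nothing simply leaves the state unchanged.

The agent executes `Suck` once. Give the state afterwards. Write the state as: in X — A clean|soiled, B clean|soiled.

in B — A clean, B clean

start: in B — A clean, B soiled
step 1/1 (Suck): in B — A clean, B clean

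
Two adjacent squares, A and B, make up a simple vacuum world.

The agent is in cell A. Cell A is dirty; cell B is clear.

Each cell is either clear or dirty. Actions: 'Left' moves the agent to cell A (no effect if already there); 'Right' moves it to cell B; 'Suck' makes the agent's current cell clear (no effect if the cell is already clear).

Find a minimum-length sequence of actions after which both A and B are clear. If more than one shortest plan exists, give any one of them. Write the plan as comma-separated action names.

step 1/1 (Suck): in A — A clear, B clear
min 1: A is dirty, one Suck

Suck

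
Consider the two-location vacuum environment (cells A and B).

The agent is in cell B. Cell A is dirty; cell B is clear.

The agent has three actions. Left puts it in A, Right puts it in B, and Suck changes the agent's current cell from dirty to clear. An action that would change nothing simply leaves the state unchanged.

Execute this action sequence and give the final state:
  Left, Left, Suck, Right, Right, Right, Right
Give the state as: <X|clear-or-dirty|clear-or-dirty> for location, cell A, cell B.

<B|clear|clear>

t=1 Left ⇒ <A|dirty|clear>
t=2 Left ⇒ <A|dirty|clear>
t=3 Suck ⇒ <A|clear|clear>
t=4 Right ⇒ <B|clear|clear>
t=5 Right ⇒ <B|clear|clear>
t=6 Right ⇒ <B|clear|clear>
t=7 Right ⇒ <B|clear|clear>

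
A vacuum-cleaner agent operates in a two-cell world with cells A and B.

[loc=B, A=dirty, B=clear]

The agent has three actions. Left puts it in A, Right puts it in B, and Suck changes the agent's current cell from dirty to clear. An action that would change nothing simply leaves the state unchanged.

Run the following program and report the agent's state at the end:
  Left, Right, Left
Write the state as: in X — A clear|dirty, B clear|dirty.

in A — A dirty, B clear

t=1 Left ⇒ in A — A dirty, B clear
t=2 Right ⇒ in B — A dirty, B clear
t=3 Left ⇒ in A — A dirty, B clear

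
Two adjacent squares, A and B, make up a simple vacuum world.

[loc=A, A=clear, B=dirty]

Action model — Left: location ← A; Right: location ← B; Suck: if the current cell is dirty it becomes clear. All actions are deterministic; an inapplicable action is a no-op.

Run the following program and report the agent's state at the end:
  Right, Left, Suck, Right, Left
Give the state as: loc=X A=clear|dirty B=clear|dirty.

loc=A A=clear B=dirty

[1] after Right: loc=B A=clear B=dirty
[2] after Left: loc=A A=clear B=dirty
[3] after Suck: loc=A A=clear B=dirty
[4] after Right: loc=B A=clear B=dirty
[5] after Left: loc=A A=clear B=dirty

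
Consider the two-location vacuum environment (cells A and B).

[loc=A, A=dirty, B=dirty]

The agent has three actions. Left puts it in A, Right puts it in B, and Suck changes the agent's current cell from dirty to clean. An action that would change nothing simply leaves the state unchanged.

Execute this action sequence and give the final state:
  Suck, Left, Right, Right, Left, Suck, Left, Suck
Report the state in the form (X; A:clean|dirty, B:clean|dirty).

(A; A:clean, B:dirty)

step 1/8 (Suck): (A; A:clean, B:dirty)
step 2/8 (Left): (A; A:clean, B:dirty)
step 3/8 (Right): (B; A:clean, B:dirty)
step 4/8 (Right): (B; A:clean, B:dirty)
step 5/8 (Left): (A; A:clean, B:dirty)
step 6/8 (Suck): (A; A:clean, B:dirty)
step 7/8 (Left): (A; A:clean, B:dirty)
step 8/8 (Suck): (A; A:clean, B:dirty)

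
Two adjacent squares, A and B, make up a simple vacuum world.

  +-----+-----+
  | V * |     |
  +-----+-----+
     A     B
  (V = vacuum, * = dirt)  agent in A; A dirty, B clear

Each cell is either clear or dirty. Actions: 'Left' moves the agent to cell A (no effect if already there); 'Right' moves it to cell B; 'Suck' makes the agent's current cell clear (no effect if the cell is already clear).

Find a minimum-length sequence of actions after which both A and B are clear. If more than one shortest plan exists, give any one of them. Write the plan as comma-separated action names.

Suck

Suck (#1): (A; A:clear, B:clear)
min 1: A is dirty, one Suck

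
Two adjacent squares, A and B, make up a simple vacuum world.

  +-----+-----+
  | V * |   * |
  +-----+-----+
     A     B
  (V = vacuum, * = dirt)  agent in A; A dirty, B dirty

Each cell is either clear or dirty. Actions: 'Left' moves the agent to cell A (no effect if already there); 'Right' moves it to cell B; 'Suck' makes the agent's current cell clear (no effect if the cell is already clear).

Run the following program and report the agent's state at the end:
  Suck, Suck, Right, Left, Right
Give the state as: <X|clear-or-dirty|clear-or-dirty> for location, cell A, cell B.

<B|clear|dirty>

Suck (#1): <A|clear|dirty>
Suck (#2): <A|clear|dirty>
Right (#3): <B|clear|dirty>
Left (#4): <A|clear|dirty>
Right (#5): <B|clear|dirty>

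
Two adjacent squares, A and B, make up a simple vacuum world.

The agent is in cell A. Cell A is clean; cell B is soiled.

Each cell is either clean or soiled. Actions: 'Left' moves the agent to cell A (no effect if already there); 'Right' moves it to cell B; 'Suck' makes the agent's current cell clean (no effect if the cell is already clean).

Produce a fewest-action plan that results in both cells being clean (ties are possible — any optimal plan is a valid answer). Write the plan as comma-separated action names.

Right, Suck

1. Right → loc=B A=clean B=soiled
2. Suck → loc=B A=clean B=clean
min 2: go B then Suck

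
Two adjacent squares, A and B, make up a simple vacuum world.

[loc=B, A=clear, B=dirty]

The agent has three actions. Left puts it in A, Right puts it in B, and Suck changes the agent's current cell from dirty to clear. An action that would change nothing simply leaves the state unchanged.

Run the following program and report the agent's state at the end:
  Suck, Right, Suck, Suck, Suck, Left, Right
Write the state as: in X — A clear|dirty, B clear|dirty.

1. Suck → in B — A clear, B clear
2. Right → in B — A clear, B clear
3. Suck → in B — A clear, B clear
4. Suck → in B — A clear, B clear
5. Suck → in B — A clear, B clear
6. Left → in A — A clear, B clear
7. Right → in B — A clear, B clear

in B — A clear, B clear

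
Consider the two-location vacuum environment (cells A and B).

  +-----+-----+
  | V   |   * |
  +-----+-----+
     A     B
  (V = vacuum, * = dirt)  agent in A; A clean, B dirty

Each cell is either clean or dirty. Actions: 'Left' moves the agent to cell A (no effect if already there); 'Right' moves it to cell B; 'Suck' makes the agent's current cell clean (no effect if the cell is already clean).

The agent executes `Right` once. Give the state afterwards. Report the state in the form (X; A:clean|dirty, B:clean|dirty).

(B; A:clean, B:dirty)

start: (A; A:clean, B:dirty)
1) do Right; now (B; A:clean, B:dirty)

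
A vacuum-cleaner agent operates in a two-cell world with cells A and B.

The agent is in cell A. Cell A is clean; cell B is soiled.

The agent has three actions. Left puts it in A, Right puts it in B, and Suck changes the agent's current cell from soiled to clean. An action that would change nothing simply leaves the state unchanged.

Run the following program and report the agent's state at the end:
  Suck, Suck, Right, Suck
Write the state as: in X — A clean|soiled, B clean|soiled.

in B — A clean, B clean

step 1/4 (Suck): in A — A clean, B soiled
step 2/4 (Suck): in A — A clean, B soiled
step 3/4 (Right): in B — A clean, B soiled
step 4/4 (Suck): in B — A clean, B clean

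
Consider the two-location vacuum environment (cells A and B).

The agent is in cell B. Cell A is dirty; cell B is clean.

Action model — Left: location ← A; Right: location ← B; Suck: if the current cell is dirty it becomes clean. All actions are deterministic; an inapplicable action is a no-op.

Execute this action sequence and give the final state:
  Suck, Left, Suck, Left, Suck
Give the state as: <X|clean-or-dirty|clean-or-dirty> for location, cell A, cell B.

Suck (#1): <B|dirty|clean>
Left (#2): <A|dirty|clean>
Suck (#3): <A|clean|clean>
Left (#4): <A|clean|clean>
Suck (#5): <A|clean|clean>

<A|clean|clean>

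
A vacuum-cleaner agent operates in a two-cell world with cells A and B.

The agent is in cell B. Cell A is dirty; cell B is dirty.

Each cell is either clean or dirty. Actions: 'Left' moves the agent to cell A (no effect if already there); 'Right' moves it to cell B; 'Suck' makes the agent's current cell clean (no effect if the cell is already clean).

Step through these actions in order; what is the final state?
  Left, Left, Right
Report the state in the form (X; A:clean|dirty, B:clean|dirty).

(B; A:dirty, B:dirty)

t=1 Left ⇒ (A; A:dirty, B:dirty)
t=2 Left ⇒ (A; A:dirty, B:dirty)
t=3 Right ⇒ (B; A:dirty, B:dirty)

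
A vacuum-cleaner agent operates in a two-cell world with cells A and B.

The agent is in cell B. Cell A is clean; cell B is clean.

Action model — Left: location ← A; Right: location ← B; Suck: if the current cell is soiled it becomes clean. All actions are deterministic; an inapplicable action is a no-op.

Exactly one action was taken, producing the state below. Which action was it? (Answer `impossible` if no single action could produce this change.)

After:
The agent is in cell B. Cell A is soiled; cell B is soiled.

impossible

try  Left: loc=A A=clean B=clean
try Right: loc=B A=clean B=clean
try  Suck: loc=B A=clean B=clean
no single action produces the after-state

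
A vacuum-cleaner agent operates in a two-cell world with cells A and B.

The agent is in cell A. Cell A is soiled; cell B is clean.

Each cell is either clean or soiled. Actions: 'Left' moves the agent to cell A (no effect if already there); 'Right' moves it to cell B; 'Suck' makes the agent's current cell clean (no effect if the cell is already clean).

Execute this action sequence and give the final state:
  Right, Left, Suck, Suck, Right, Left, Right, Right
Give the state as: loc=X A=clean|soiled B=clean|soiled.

Right (#1): loc=B A=soiled B=clean
Left (#2): loc=A A=soiled B=clean
Suck (#3): loc=A A=clean B=clean
Suck (#4): loc=A A=clean B=clean
Right (#5): loc=B A=clean B=clean
Left (#6): loc=A A=clean B=clean
Right (#7): loc=B A=clean B=clean
Right (#8): loc=B A=clean B=clean

loc=B A=clean B=clean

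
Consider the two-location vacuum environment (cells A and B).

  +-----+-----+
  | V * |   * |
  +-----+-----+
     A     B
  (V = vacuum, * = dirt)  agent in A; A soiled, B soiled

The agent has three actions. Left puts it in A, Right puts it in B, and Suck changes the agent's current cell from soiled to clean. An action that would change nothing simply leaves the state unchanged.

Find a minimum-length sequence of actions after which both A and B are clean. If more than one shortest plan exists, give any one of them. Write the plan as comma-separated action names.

t=1 Suck ⇒ in A — A clean, B soiled
t=2 Right ⇒ in B — A clean, B soiled
t=3 Suck ⇒ in B — A clean, B clean
min 3: Suck A + move + Suck B

Suck, Right, Suck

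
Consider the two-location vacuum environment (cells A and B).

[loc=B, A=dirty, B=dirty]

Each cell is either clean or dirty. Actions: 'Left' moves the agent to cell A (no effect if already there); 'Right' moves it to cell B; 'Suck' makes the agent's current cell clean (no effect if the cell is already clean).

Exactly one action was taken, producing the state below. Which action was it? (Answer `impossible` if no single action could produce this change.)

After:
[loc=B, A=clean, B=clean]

try  Left: (A; A:dirty, B:dirty)
try Right: (B; A:dirty, B:dirty)
try  Suck: (B; A:dirty, B:clean)
no single action produces the after-state

impossible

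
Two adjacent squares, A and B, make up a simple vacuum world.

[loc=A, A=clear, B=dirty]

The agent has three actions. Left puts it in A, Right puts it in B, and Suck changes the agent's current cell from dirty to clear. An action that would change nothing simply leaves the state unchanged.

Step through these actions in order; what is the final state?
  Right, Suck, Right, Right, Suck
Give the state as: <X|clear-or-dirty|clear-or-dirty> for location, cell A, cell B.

<B|clear|clear>

[1] after Right: <B|clear|dirty>
[2] after Suck: <B|clear|clear>
[3] after Right: <B|clear|clear>
[4] after Right: <B|clear|clear>
[5] after Suck: <B|clear|clear>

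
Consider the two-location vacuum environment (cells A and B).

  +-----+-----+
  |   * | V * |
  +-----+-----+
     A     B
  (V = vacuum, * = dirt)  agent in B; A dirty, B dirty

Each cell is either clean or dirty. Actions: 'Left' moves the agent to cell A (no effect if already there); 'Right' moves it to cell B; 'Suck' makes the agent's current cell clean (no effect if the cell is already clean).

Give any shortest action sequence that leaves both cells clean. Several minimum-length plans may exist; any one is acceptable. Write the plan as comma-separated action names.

Suck, Left, Suck

step 1/3 (Suck): loc=B A=dirty B=clean
step 2/3 (Left): loc=A A=dirty B=clean
step 3/3 (Suck): loc=A A=clean B=clean
min 3: Suck B + move + Suck A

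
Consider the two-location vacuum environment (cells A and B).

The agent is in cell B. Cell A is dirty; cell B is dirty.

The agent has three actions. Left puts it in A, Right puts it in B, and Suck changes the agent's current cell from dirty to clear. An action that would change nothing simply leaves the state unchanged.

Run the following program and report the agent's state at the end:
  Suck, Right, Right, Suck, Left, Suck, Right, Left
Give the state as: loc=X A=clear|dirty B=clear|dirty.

loc=A A=clear B=clear

1. Suck → loc=B A=dirty B=clear
2. Right → loc=B A=dirty B=clear
3. Right → loc=B A=dirty B=clear
4. Suck → loc=B A=dirty B=clear
5. Left → loc=A A=dirty B=clear
6. Suck → loc=A A=clear B=clear
7. Right → loc=B A=clear B=clear
8. Left → loc=A A=clear B=clear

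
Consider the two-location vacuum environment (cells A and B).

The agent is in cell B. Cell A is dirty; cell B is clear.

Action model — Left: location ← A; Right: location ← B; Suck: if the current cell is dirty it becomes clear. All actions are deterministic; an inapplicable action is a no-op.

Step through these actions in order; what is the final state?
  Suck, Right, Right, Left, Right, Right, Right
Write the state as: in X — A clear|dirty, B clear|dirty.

1. Suck → in B — A dirty, B clear
2. Right → in B — A dirty, B clear
3. Right → in B — A dirty, B clear
4. Left → in A — A dirty, B clear
5. Right → in B — A dirty, B clear
6. Right → in B — A dirty, B clear
7. Right → in B — A dirty, B clear

in B — A dirty, B clear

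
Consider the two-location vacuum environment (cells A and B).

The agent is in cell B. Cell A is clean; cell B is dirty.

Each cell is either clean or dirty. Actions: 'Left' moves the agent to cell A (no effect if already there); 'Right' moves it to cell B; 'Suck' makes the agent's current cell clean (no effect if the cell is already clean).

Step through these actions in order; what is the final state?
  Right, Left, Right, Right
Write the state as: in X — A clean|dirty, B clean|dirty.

in B — A clean, B dirty

step 1/4 (Right): in B — A clean, B dirty
step 2/4 (Left): in A — A clean, B dirty
step 3/4 (Right): in B — A clean, B dirty
step 4/4 (Right): in B — A clean, B dirty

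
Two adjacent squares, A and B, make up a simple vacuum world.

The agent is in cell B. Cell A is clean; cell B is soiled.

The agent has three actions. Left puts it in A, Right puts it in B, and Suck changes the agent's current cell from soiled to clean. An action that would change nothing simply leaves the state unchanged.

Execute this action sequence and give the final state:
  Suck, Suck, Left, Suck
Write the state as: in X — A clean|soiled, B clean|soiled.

Suck (#1): in B — A clean, B clean
Suck (#2): in B — A clean, B clean
Left (#3): in A — A clean, B clean
Suck (#4): in A — A clean, B clean

in A — A clean, B clean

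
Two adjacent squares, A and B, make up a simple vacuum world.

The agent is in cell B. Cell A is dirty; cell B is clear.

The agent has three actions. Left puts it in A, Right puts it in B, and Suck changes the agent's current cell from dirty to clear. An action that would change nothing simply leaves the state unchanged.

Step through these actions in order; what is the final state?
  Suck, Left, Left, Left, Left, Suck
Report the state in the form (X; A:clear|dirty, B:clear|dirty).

(A; A:clear, B:clear)

t=1 Suck ⇒ (B; A:dirty, B:clear)
t=2 Left ⇒ (A; A:dirty, B:clear)
t=3 Left ⇒ (A; A:dirty, B:clear)
t=4 Left ⇒ (A; A:dirty, B:clear)
t=5 Left ⇒ (A; A:dirty, B:clear)
t=6 Suck ⇒ (A; A:clear, B:clear)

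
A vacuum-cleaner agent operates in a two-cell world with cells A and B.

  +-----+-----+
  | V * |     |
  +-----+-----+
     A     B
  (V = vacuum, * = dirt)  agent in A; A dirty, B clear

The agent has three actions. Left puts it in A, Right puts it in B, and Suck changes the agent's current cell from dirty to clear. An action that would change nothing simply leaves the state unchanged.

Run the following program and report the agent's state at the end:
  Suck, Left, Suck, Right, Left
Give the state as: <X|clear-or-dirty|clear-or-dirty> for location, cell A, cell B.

<A|clear|clear>

Suck (#1): <A|clear|clear>
Left (#2): <A|clear|clear>
Suck (#3): <A|clear|clear>
Right (#4): <B|clear|clear>
Left (#5): <A|clear|clear>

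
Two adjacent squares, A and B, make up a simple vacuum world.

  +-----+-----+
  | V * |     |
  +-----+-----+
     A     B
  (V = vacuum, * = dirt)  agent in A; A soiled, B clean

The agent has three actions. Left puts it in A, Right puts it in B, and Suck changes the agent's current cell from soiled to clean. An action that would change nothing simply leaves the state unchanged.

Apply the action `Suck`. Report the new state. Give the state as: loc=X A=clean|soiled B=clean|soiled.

loc=A A=clean B=clean

start: loc=A A=soiled B=clean
1. Suck → loc=A A=clean B=clean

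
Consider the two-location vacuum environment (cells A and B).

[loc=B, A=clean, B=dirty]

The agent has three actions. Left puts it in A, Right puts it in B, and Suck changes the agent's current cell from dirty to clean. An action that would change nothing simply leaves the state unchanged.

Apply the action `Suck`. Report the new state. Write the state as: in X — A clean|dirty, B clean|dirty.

in B — A clean, B clean

start: in B — A clean, B dirty
Suck (#1): in B — A clean, B clean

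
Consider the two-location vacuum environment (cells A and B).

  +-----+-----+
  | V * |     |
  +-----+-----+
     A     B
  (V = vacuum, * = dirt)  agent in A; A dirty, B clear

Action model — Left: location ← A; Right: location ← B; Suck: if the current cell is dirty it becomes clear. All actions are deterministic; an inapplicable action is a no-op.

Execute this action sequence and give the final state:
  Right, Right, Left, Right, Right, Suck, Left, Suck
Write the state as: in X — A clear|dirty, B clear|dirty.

in A — A clear, B clear

step 1/8 (Right): in B — A dirty, B clear
step 2/8 (Right): in B — A dirty, B clear
step 3/8 (Left): in A — A dirty, B clear
step 4/8 (Right): in B — A dirty, B clear
step 5/8 (Right): in B — A dirty, B clear
step 6/8 (Suck): in B — A dirty, B clear
step 7/8 (Left): in A — A dirty, B clear
step 8/8 (Suck): in A — A clear, B clear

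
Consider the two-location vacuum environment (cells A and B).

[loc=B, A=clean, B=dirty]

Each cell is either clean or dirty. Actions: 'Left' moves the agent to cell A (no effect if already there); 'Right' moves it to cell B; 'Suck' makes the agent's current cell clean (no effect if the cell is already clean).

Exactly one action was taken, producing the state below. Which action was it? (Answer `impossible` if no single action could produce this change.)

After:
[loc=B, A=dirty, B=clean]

impossible

try  Left: (A; A:clean, B:dirty)
try Right: (B; A:clean, B:dirty)
try  Suck: (B; A:clean, B:clean)
no single action produces the after-state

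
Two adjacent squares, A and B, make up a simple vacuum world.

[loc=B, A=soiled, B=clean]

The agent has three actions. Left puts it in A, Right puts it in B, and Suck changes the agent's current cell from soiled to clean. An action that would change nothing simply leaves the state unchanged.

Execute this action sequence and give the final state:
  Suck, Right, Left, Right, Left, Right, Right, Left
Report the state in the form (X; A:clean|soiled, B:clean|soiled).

(A; A:soiled, B:clean)

1. Suck → (B; A:soiled, B:clean)
2. Right → (B; A:soiled, B:clean)
3. Left → (A; A:soiled, B:clean)
4. Right → (B; A:soiled, B:clean)
5. Left → (A; A:soiled, B:clean)
6. Right → (B; A:soiled, B:clean)
7. Right → (B; A:soiled, B:clean)
8. Left → (A; A:soiled, B:clean)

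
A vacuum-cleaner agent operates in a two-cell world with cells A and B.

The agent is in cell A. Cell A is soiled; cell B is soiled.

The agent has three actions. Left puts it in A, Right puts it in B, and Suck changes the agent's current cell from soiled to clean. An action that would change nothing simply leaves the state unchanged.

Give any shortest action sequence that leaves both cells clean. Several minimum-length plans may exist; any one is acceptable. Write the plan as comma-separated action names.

Suck, Right, Suck

1) do Suck; now in A — A clean, B soiled
2) do Right; now in B — A clean, B soiled
3) do Suck; now in B — A clean, B clean
min 3: Suck A + move + Suck B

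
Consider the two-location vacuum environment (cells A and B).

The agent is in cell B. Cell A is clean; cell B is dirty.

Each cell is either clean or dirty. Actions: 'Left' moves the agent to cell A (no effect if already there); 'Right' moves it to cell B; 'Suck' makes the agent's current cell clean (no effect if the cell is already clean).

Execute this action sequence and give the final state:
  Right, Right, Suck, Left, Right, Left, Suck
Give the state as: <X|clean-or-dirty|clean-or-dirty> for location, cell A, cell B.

Right (#1): <B|clean|dirty>
Right (#2): <B|clean|dirty>
Suck (#3): <B|clean|clean>
Left (#4): <A|clean|clean>
Right (#5): <B|clean|clean>
Left (#6): <A|clean|clean>
Suck (#7): <A|clean|clean>

<A|clean|clean>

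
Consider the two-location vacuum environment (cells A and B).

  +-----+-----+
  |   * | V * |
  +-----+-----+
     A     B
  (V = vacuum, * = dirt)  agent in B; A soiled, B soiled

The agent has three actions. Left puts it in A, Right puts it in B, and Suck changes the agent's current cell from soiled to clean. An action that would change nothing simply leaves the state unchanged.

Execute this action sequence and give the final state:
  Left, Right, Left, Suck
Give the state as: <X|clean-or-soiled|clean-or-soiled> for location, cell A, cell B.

<A|clean|soiled>

t=1 Left ⇒ <A|soiled|soiled>
t=2 Right ⇒ <B|soiled|soiled>
t=3 Left ⇒ <A|soiled|soiled>
t=4 Suck ⇒ <A|clean|soiled>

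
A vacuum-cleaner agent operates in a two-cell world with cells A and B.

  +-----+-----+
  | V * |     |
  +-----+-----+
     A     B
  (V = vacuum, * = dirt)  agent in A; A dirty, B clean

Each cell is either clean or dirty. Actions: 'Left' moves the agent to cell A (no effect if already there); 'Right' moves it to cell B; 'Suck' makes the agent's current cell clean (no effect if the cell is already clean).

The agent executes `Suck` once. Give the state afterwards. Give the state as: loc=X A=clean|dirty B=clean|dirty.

start: loc=A A=dirty B=clean
Suck (#1): loc=A A=clean B=clean

loc=A A=clean B=clean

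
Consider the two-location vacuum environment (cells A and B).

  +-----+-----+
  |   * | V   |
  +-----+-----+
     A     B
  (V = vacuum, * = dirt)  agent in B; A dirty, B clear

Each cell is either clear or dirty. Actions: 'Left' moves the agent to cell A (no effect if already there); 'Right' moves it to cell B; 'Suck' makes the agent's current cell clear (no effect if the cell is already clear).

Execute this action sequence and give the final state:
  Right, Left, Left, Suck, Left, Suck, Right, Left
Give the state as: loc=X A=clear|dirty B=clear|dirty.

loc=A A=clear B=clear

1. Right → loc=B A=dirty B=clear
2. Left → loc=A A=dirty B=clear
3. Left → loc=A A=dirty B=clear
4. Suck → loc=A A=clear B=clear
5. Left → loc=A A=clear B=clear
6. Suck → loc=A A=clear B=clear
7. Right → loc=B A=clear B=clear
8. Left → loc=A A=clear B=clear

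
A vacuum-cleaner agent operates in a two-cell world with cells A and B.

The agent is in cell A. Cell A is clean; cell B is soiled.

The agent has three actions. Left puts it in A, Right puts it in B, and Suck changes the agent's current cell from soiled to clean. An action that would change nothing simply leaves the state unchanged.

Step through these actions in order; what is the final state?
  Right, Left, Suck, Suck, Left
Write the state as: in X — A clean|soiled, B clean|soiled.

in A — A clean, B soiled

[1] after Right: in B — A clean, B soiled
[2] after Left: in A — A clean, B soiled
[3] after Suck: in A — A clean, B soiled
[4] after Suck: in A — A clean, B soiled
[5] after Left: in A — A clean, B soiled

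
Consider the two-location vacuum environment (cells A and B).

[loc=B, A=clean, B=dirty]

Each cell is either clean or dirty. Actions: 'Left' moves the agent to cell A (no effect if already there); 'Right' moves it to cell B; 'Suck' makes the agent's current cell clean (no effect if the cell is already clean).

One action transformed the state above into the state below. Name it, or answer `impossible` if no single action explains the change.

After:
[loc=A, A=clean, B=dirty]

try  Left: <A|clean|dirty>  ← match
try Right: <B|clean|dirty>
try  Suck: <B|clean|clean>

Left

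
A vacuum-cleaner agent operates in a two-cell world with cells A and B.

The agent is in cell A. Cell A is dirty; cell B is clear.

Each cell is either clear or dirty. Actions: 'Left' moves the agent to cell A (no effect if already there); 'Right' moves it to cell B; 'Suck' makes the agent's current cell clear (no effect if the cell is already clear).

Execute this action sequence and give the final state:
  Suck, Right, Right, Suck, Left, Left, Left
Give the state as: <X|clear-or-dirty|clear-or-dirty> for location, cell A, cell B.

t=1 Suck ⇒ <A|clear|clear>
t=2 Right ⇒ <B|clear|clear>
t=3 Right ⇒ <B|clear|clear>
t=4 Suck ⇒ <B|clear|clear>
t=5 Left ⇒ <A|clear|clear>
t=6 Left ⇒ <A|clear|clear>
t=7 Left ⇒ <A|clear|clear>

<A|clear|clear>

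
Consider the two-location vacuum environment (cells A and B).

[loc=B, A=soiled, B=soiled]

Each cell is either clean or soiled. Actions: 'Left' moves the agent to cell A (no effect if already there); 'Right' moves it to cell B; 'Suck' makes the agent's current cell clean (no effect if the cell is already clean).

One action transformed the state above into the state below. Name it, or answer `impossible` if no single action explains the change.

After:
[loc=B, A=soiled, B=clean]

Suck

try  Left: loc=A A=soiled B=soiled
try Right: loc=B A=soiled B=soiled
try  Suck: loc=B A=soiled B=clean  ← match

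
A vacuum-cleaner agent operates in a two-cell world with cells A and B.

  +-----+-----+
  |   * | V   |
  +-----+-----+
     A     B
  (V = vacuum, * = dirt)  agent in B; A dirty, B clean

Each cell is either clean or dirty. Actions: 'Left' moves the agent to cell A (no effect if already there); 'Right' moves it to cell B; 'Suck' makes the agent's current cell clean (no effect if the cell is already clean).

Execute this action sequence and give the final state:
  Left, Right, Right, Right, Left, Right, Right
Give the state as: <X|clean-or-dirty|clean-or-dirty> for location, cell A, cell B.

[1] after Left: <A|dirty|clean>
[2] after Right: <B|dirty|clean>
[3] after Right: <B|dirty|clean>
[4] after Right: <B|dirty|clean>
[5] after Left: <A|dirty|clean>
[6] after Right: <B|dirty|clean>
[7] after Right: <B|dirty|clean>

<B|dirty|clean>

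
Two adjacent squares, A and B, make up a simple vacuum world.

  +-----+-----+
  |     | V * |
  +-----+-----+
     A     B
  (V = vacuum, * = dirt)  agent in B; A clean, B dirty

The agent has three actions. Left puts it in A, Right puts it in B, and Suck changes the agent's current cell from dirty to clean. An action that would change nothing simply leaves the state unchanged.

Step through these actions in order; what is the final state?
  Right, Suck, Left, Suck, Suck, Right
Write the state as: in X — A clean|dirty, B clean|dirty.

1. Right → in B — A clean, B dirty
2. Suck → in B — A clean, B clean
3. Left → in A — A clean, B clean
4. Suck → in A — A clean, B clean
5. Suck → in A — A clean, B clean
6. Right → in B — A clean, B clean

in B — A clean, B clean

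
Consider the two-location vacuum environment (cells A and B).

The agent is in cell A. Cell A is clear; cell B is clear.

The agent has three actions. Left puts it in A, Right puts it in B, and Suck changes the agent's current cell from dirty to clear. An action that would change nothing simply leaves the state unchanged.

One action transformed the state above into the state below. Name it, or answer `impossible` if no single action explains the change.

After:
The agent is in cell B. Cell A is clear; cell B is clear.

Right

try  Left: (A; A:clear, B:clear)
try Right: (B; A:clear, B:clear)  ← match
try  Suck: (A; A:clear, B:clear)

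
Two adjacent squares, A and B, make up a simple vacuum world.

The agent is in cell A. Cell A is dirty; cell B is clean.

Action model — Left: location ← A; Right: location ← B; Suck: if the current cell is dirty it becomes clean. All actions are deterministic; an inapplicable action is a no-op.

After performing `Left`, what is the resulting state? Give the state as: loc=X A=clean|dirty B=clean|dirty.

loc=A A=dirty B=clean

start: loc=A A=dirty B=clean
1) do Left; now loc=A A=dirty B=clean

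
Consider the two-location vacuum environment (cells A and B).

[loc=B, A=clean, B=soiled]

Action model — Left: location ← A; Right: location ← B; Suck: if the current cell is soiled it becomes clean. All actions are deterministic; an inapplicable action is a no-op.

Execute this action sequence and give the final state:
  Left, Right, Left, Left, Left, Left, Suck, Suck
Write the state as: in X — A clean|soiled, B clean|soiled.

1. Left → in A — A clean, B soiled
2. Right → in B — A clean, B soiled
3. Left → in A — A clean, B soiled
4. Left → in A — A clean, B soiled
5. Left → in A — A clean, B soiled
6. Left → in A — A clean, B soiled
7. Suck → in A — A clean, B soiled
8. Suck → in A — A clean, B soiled

in A — A clean, B soiled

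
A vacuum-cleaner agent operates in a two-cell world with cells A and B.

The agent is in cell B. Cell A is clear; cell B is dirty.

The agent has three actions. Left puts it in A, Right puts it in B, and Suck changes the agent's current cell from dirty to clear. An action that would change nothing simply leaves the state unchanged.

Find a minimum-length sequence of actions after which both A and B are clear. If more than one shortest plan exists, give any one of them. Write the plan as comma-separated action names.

Suck

Suck (#1): <B|clear|clear>
min 1: B is dirty, one Suck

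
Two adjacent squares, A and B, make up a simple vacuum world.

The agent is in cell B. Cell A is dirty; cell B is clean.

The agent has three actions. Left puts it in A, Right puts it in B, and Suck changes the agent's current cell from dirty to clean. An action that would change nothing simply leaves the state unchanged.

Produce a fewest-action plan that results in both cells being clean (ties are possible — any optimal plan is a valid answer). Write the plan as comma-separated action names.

1. Left → loc=A A=dirty B=clean
2. Suck → loc=A A=clean B=clean
min 2: go A then Suck

Left, Suck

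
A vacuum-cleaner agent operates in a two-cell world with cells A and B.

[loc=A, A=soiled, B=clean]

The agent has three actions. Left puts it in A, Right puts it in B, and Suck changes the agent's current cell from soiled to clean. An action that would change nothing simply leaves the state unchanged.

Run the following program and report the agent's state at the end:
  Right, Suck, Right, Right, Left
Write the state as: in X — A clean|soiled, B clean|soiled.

in A — A soiled, B clean

[1] after Right: in B — A soiled, B clean
[2] after Suck: in B — A soiled, B clean
[3] after Right: in B — A soiled, B clean
[4] after Right: in B — A soiled, B clean
[5] after Left: in A — A soiled, B clean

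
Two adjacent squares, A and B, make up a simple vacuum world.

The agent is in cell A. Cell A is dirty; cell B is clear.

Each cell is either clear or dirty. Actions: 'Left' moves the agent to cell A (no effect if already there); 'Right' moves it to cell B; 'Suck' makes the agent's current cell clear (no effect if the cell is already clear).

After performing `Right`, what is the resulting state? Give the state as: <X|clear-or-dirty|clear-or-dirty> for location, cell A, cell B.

start: <A|dirty|clear>
[1] after Right: <B|dirty|clear>

<B|dirty|clear>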